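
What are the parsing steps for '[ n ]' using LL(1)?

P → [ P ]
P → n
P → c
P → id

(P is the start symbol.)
LL(1) parsing maintains a stack (initially the start symbol over $) and the input. At each step: if the stack top is a terminal, match it against the current input token; if it is a non-terminal N, replace it with the RHS of M[N, lookahead] (the unique production whose predict set contains the lookahead).

Stack is shown with the top on the left.

Stack    Input    Action
------------------------
P $      [ n ] $  output P → [ P ]
[ P ] $  [ n ] $  match '['
P ] $    n ] $    output P → n
n ] $    n ] $    match 'n'
] $      ] $      match ']'
$        $        accept

The string is accepted.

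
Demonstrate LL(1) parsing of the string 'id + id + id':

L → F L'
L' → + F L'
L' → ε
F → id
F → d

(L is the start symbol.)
LL(1) parsing maintains a stack (initially the start symbol over $) and the input. At each step: if the stack top is a terminal, match it against the current input token; if it is a non-terminal N, replace it with the RHS of M[N, lookahead] (the unique production whose predict set contains the lookahead).

Stack is shown with the top on the left.

Stack     Input           Action
--------------------------------
L $       id + id + id $  output L → F L'
F L' $    id + id + id $  output F → id
id L' $   id + id + id $  match 'id'
L' $      + id + id $     output L' → + F L'
+ F L' $  + id + id $     match '+'
F L' $    id + id $       output F → id
id L' $   id + id $       match 'id'
L' $      + id $          output L' → + F L'
+ F L' $  + id $          match '+'
F L' $    id $            output F → id
id L' $   id $            match 'id'
L' $      $               output L' → ε
$         $               accept

The string is accepted.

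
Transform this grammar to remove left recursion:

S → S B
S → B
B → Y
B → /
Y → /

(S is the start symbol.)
S is directly left-recursive. The standard transformation for
  A → A α₁ | ... | A α_m | β₁ | ... | β_n
is
  A  → β₁ A' | ... | β_n A'
  A' → α₁ A' | ... | α_m A' | ε

S → B becomes S → B S'
S → S B becomes S' → B S'
Add S' → ε

Productions for other non-terminals are unchanged:
  B → Y
  B → /
  Y → /

Resulting grammar:
S → B S'
S' → B S'
S' → ε
B → Y
B → /
Y → /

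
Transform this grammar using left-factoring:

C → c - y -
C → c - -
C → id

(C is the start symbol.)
Left-factoring transforms A → αβ₁ | αβ₂ into A → αA' and A' → β₁ | β₂
(α is the longest common prefix among the alternatives). Repeat until
no nonterminal has two alternatives with a common prefix.

Round 1: C has alternatives sharing prefix 'c -'. Introduce C': C → c - C'
  Add: C' → y -
  Add: C' → -

No remaining common prefixes — done.

Resulting grammar:
C → c - C'
C' → y -
C' → -
C → id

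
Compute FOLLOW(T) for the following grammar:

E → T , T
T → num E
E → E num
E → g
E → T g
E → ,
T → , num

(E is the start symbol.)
To compute FOLLOW(T), find every occurrence of T on a right-hand side N → α T β: add FIRST(β) \ {ε}, and if β is empty or nullable also add FOLLOW(N). Iterate to a fixed point.

In E → T , T: T is followed by ',' T, add FIRST(',' T) \ {ε} = { ',' }
In E → T , T: T is at the end, add FOLLOW(E)
In E → T g: T is followed by g, add FIRST(g) \ {ε} = { 'g' }

The FOLLOW sets referred to above (computed the same way, to a fixed point):
  FOLLOW(E) = { $, ',', 'g', 'num' }

Taking the union: FOLLOW(T) = { $, ',', 'g', 'num' }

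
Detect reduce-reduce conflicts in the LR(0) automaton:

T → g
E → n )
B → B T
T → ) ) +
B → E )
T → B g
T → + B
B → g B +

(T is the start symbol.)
A reduce-reduce conflict occurs when an LR(0) state has two complete items [A → α .] and [B → β .] — both call for a reduction, and with no lookahead the parser cannot choose between them.

Augment with T' → T and build the canonical LR(0) collection (I0 = CLOSURE({[T' → . T]}), then GOTO on every symbol after a dot until no new states appear). It has 18 states:
  I0: { [B → . B T], [B → . E )], [B → . g B +], [E → . n )], [T → . ) ) +], [T → . + B], [T → . B g], [T → . g], [T' → . T] }  — shift
  I1: { [T → ) . ) +] }  — shift
  I2: { [B → . B T], [B → . E )], [B → . g B +], [E → . n )], [T → + . B] }  — shift
  I3: { [B → . B T], [B → . E )], [B → . g B +], [B → B . T], [E → . n )], [T → . ) ) +], [T → . + B], [T → . B g], [T → . g], [T → B . g] }  — shift
  I4: { [B → E . )] }  — shift
  I5: { [T' → T .] }  — accept
  I6: { [B → . B T], [B → . E )], [B → . g B +], [B → g . B +], [E → . n )], [T → g .] }  — shift, reduce
  I7: { [E → n . )] }  — shift
  I8: { [E → n ) .] }  — reduce
  I9: { [B → . B T], [B → . E )], [B → . g B +], [B → B . T], [B → g B . +], [E → . n )], [T → . ) ) +], [T → . + B], [T → . B g], [T → . g] }  — shift
  I10: { [B → . B T], [B → . E )], [B → . g B +], [B → g . B +], [E → . n )] }  — shift
  I11: { [B → . B T], [B → . E )], [B → . g B +], [B → g B + .], [E → . n )], [T → + . B] }  — shift, reduce
  I12: { [B → B T .] }  — reduce
  I13: { [B → . B T], [B → . E )], [B → . g B +], [B → B . T], [E → . n )], [T → + B .], [T → . ) ) +], [T → . + B], [T → . B g], [T → . g] }  — shift, reduce
  I14: { [B → E ) .] }  — reduce
  I15: { [B → . B T], [B → . E )], [B → . g B +], [B → g . B +], [E → . n )], [T → B g .], [T → g .] }  — shift, 2 reduces
  I16: { [T → ) ) . +] }  — shift
  I17: { [T → ) ) + .] }  — reduce

I15 contains complete items [T → B g .], [T → g .] — reduce-reduce conflict.

Answer: Yes — I15: [T → B g .] vs [T → g .]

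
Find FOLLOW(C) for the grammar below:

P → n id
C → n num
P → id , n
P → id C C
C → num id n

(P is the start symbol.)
{ $, 'n', 'num' }

To compute FOLLOW(C), find every occurrence of C on a right-hand side N → α C β: add FIRST(β) \ {ε}, and if β is empty or nullable also add FOLLOW(N). Iterate to a fixed point.

In P → id C C: C is followed by C, add FIRST(C) \ {ε} = { 'n', 'num' }
In P → id C C: C is at the end, add FOLLOW(P)

The FOLLOW sets referred to above (computed the same way, to a fixed point):
  FOLLOW(P) = { $ }

Taking the union: FOLLOW(C) = { $, 'n', 'num' }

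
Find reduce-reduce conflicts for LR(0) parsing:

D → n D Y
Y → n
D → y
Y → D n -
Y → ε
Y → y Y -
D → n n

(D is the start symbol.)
Yes — I9: [D → y .] vs [Y → .]

Augment with D' → D and build the canonical LR(0) collection (I0 = CLOSURE({[D' → . D]}), then GOTO on every symbol after a dot until no new states appear). It has 14 states:
  I0: { [D → . n D Y], [D → . n n], [D → . y], [D' → . D] }  — shift
  I1: { [D' → D .] }  — accept
  I2: { [D → . n D Y], [D → . n n], [D → . y], [D → n . D Y], [D → n . n] }  — shift
  I3: { [D → y .] }  — reduce
  I4: { [D → . n D Y], [D → . n n], [D → . y], [D → n D . Y], [Y → . D n -], [Y → . n], [Y → . y Y -], [Y → .] }  — shift, reduce
  I5: { [D → . n D Y], [D → . n n], [D → . y], [D → n . D Y], [D → n . n], [D → n n .] }  — shift, reduce
  I6: { [Y → D . n -] }  — shift
  I7: { [D → n D Y .] }  — reduce
  I8: { [D → . n D Y], [D → . n n], [D → . y], [D → n . D Y], [D → n . n], [Y → n .] }  — shift, reduce
  I9: { [D → . n D Y], [D → . n n], [D → . y], [D → y .], [Y → . D n -], [Y → . n], [Y → . y Y -], [Y → .], [Y → y . Y -] }  — shift, 2 reduces
  I10: { [Y → y Y . -] }  — shift
  I11: { [Y → y Y - .] }  — reduce
  I12: { [Y → D n . -] }  — shift
  I13: { [Y → D n - .] }  — reduce

I9 contains complete items [D → y .], [Y → .] — reduce-reduce conflict.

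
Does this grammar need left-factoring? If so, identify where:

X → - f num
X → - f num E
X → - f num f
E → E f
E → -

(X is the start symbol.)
Left-factoring is needed when two productions for the same non-terminal
share a common prefix on the right-hand side.

Productions for X:
  X → - f num
  X → - f num E
  X → - f num f
Productions for E:
  E → E f
  E → -

Found common prefix '- f num' in productions for X

Answer: Yes, X has productions with common prefix '- f num'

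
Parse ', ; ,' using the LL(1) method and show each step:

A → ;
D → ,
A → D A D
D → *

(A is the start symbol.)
LL(1) parsing maintains a stack (initially the start symbol over $) and the input. At each step: if the stack top is a terminal, match it against the current input token; if it is a non-terminal N, replace it with the RHS of M[N, lookahead] (the unique production whose predict set contains the lookahead).

Stack is shown with the top on the left.

Stack    Input    Action
------------------------
A $      , ; , $  output A → D A D
D A D $  , ; , $  output D → ,
, A D $  , ; , $  match ','
A D $    ; , $    output A → ;
; D $    ; , $    match ';'
D $      , $      output D → ,
, $      , $      match ','
$        $        accept

The string is accepted.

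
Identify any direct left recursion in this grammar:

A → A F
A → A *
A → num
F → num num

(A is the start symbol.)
Yes, A is left-recursive

Direct left recursion occurs when N → N α for some non-terminal N (the right-hand side begins with the left-hand side itself).

A → A F: LEFT RECURSIVE (starts with A)
A → A *: LEFT RECURSIVE (starts with A)
A → num: starts with num
F → num num: starts with num

The grammar has direct left recursion on: A.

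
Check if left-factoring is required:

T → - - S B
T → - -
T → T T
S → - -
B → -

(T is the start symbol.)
Yes, T has productions with common prefix '- -'

Left-factoring is needed when two productions for the same non-terminal
share a common prefix on the right-hand side.

Productions for T:
  T → - - S B
  T → - -
  T → T T

Found common prefix '- -' in productions for T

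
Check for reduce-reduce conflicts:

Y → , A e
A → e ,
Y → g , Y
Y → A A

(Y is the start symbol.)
No reduce-reduce conflicts

A reduce-reduce conflict occurs when an LR(0) state has two complete items [A → α .] and [B → β .] — both call for a reduction, and with no lookahead the parser cannot choose between them.

Augment with Y' → Y and build the canonical LR(0) collection (I0 = CLOSURE({[Y' → . Y]}), then GOTO on every symbol after a dot until no new states appear). It has 12 states:
  I0: { [A → . e ,], [Y → . , A e], [Y → . A A], [Y → . g , Y], [Y' → . Y] }  — shift
  I1: { [A → . e ,], [Y → , . A e] }  — shift
  I2: { [A → . e ,], [Y → A . A] }  — shift
  I3: { [Y' → Y .] }  — accept
  I4: { [A → e . ,] }  — shift
  I5: { [Y → g . , Y] }  — shift
  I6: { [A → . e ,], [Y → . , A e], [Y → . A A], [Y → . g , Y], [Y → g , . Y] }  — shift
  I7: { [Y → g , Y .] }  — reduce
  I8: { [A → e , .] }  — reduce
  I9: { [Y → A A .] }  — reduce
  I10: { [Y → , A . e] }  — shift
  I11: { [Y → , A e .] }  — reduce

No state contains more than one complete item.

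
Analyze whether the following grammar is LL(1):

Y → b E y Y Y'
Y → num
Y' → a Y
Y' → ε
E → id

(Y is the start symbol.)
No. Predict set conflict for Y': { 'a' }

A grammar is LL(1) if for each non-terminal N with multiple productions, the predict sets of those productions are pairwise disjoint, where PREDICT(N → α) = (FIRST(α) \ {ε}) ∪ (FOLLOW(N) if α ⇒* ε).

Relevant sets:
  FOLLOW(Y') = { $, 'a' }

For Y:
  PREDICT(Y → b E y Y Y') = { 'b' }
  PREDICT(Y → num) = { 'num' }
For Y':
  PREDICT(Y' → a Y) = { 'a' }
  PREDICT(Y' → ε) = { $, 'a' }
E has a single production, so nothing to check there.

Conflict found: Predict set conflict for Y': { 'a' }
The grammar is NOT LL(1).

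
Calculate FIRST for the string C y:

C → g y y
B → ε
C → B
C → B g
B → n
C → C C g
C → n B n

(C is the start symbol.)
FIRST sets of the non-terminals involved (from the grammar, by fixed-point iteration):
  FIRST(C) = { 'g', 'n', ε }

To compute FIRST(C y), process the symbols left to right:
Symbol C is a non-terminal. Add FIRST(C) \ {ε} = { 'g', 'n' }
C is nullable (ε ∈ FIRST(C)), continue to the next symbol.
Symbol y is a terminal. Add 'y' and stop.
FIRST(C y) = { 'g', 'n', 'y' }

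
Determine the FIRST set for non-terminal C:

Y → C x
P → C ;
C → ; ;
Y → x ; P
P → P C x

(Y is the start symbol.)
From C → ; ;:
  - ';' is a terminal: add ';' and stop

Collecting: FIRST(C) = { ';' }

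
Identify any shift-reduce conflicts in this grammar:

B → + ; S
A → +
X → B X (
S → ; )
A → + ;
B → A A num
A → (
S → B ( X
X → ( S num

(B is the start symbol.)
Yes — I2: [A → + .] vs [A → + . ;]; I5: [A → + .] vs [A → + . ;]; I9: [A → + ; .] vs [A → . (]; I14: [A → ( .] vs [A → . (]

A shift-reduce conflict occurs when an LR(0) state has both:
  - a complete (reduce) item [A → α .] (dot at the end), and
  - a shift item [B → β . c γ] (dot before a terminal).

Augment with B' → B and build the canonical LR(0) collection (I0 = CLOSURE({[B' → . B]}), then GOTO on every symbol after a dot until no new states appear). It has 22 states:
  I0: { [A → . (], [A → . + ;], [A → . +], [B → . + ; S], [B → . A A num], [B' → . B] }  — shift
  I1: { [A → ( .] }  — reduce
  I2: { [A → + . ;], [A → + .], [B → + . ; S] }  — shift, reduce
  I3: { [A → . (], [A → . + ;], [A → . +], [B → A . A num] }  — shift
  I4: { [B' → B .] }  — accept
  I5: { [A → + . ;], [A → + .] }  — shift, reduce
  I6: { [B → A A . num] }  — shift
  I7: { [B → A A num .] }  — reduce
  I8: { [A → + ; .] }  — reduce
  I9: { [A → + ; .], [A → . (], [A → . + ;], [A → . +], [B → + ; . S], [B → . + ; S], [B → . A A num], [S → . ; )], [S → . B ( X] }  — shift, reduce
  I10: { [S → ; . )] }  — shift
  I11: { [S → B . ( X] }  — shift
  I12: { [B → + ; S .] }  — reduce
  I13: { [A → . (], [A → . + ;], [A → . +], [B → . + ; S], [B → . A A num], [S → B ( . X], [X → . ( S num], [X → . B X (] }  — shift
  I14: { [A → ( .], [A → . (], [A → . + ;], [A → . +], [B → . + ; S], [B → . A A num], [S → . ; )], [S → . B ( X], [X → ( . S num] }  — shift, reduce
  I15: { [A → . (], [A → . + ;], [A → . +], [B → . + ; S], [B → . A A num], [X → . ( S num], [X → . B X (], [X → B . X (] }  — shift
  I16: { [S → B ( X .] }  — reduce
  I17: { [X → B X . (] }  — shift
  I18: { [X → B X ( .] }  — reduce
  I19: { [X → ( S . num] }  — shift
  I20: { [X → ( S num .] }  — reduce
  I21: { [S → ; ) .] }  — reduce

I2 contains reduce item [A → + .] and shift items [A → + . ;], [B → + . ; S] — shift-reduce conflict.
I5 contains reduce item [A → + .] and shift item [A → + . ;] — shift-reduce conflict.
I9 contains reduce item [A → + ; .] and shift items [A → . (], [A → . +], [A → . + ;], [B → . + ; S], [S → . ; )] — shift-reduce conflict.
I14 contains reduce item [A → ( .] and shift items [A → . (], [A → . +], [A → . + ;], [B → . + ; S], [S → . ; )] — shift-reduce conflict.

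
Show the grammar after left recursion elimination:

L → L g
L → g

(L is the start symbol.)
L → g L'
L' → g L'
L' → ε

L is directly left-recursive. The standard transformation for
  A → A α₁ | ... | A α_m | β₁ | ... | β_n
is
  A  → β₁ A' | ... | β_n A'
  A' → α₁ A' | ... | α_m A' | ε

L → g becomes L → g L'
L → L g becomes L' → g L'
Add L' → ε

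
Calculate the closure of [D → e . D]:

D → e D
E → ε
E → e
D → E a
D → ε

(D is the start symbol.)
{ [D → . E a], [D → . e D], [D → .], [D → e . D], [E → . e], [E → .] }

To compute CLOSURE, for each item [A → α.Bβ] where B is a non-terminal, add [B → .γ] for all productions B → γ; repeat for the newly added items until nothing changes.

Start with: [D → e . D]
  [D → e . D] has the dot before D: add [D → . e D], [D → . E a], [D → .]
  [D → . E a] has the dot before E: add [E → .], [E → . e]
No further items can be added.

CLOSURE = { [D → . E a], [D → . e D], [D → .], [D → e . D], [E → . e], [E → .] }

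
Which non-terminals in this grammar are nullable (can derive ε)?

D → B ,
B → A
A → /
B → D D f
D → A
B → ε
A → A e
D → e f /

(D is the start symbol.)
ε-productions: B → ε
So B is immediately nullable.
No further non-terminal can be added: every production for the remaining non-terminals contains a terminal or a non-nullable non-terminal.
Nullable = { 'B' }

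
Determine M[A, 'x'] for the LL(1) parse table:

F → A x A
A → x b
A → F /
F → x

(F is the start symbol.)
To find M[A, 'x'], we find productions for A where 'x' is in the predict set (PREDICT(N → α) = (FIRST(α) \ {ε}) ∪ (FOLLOW(N) if α ⇒* ε)).

Relevant sets:
  FIRST(F) = { 'x' }

A → x b: PREDICT = { 'x' }
  'x' is in predict set, so this production goes in M[A, 'x']
A → F /: PREDICT = { 'x' }
  'x' is in predict set, so this production goes in M[A, 'x']

M[A, 'x'] = A → x b, A → F /  (a multiply-defined cell — the grammar is not LL(1))

Answer: A → x b, A → F /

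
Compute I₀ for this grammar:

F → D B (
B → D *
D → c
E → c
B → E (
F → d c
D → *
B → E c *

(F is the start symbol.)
First, augment the grammar with F' → F
I₀ = CLOSURE({ [F' → . F] }):
  [F' → . F] has the dot before F: add [F → . D B (], [F → . d c]
  [F → . D B (] has the dot before D: add [D → . c], [D → . *]
No further items can be added.

I₀ = { [D → . *], [D → . c], [F → . D B (], [F → . d c], [F' → . F] }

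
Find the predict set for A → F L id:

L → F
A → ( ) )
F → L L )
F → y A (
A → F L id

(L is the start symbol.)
PREDICT(A → F L id) = (FIRST(RHS) \ {ε}) ∪ (FOLLOW(A) if ε ∈ FIRST(RHS), i.e. RHS ⇒* ε)
FIRST(F) = { 'y' }
FIRST(F L id) = { 'y' }
ε ∉ FIRST(F L id), so FOLLOW(A) is not added.
PREDICT(A → F L id) = { 'y' }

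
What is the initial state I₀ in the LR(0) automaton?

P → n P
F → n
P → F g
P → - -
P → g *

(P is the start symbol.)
First, augment the grammar with P' → P
I₀ = CLOSURE({ [P' → . P] }):
  [P' → . P] has the dot before P: add [P → . n P], [P → . F g], [P → . - -], [P → . g *]
  [P → . F g] has the dot before F: add [F → . n]
No further items can be added.

I₀ = { [F → . n], [P → . - -], [P → . F g], [P → . g *], [P → . n P], [P' → . P] }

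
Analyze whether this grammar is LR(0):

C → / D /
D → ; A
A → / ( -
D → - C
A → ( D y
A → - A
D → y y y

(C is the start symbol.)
Augment with C' → C and build the canonical LR(0) collection (I0 = CLOSURE({[C' → . C]}), then GOTO on every symbol after a dot until no new states appear). It has 20 states:
  I0: { [C → . / D /], [C' → . C] }  — shift
  I1: { [C → / . D /], [D → . - C], [D → . ; A], [D → . y y y] }  — shift
  I2: { [C' → C .] }  — accept
  I3: { [C → . / D /], [D → - . C] }  — shift
  I4: { [A → . ( D y], [A → . - A], [A → . / ( -], [D → ; . A] }  — shift
  I5: { [C → / D . /] }  — shift
  I6: { [D → y . y y] }  — shift
  I7: { [D → y y . y] }  — shift
  I8: { [D → y y y .] }  — reduce
  I9: { [C → / D / .] }  — reduce
  I10: { [A → ( . D y], [D → . - C], [D → . ; A], [D → . y y y] }  — shift
  I11: { [A → - . A], [A → . ( D y], [A → . - A], [A → . / ( -] }  — shift
  I12: { [A → / . ( -] }  — shift
  I13: { [D → ; A .] }  — reduce
  I14: { [A → / ( . -] }  — shift
  I15: { [A → / ( - .] }  — reduce
  I16: { [A → - A .] }  — reduce
  I17: { [A → ( D . y] }  — shift
  I18: { [A → ( D y .] }  — reduce
  I19: { [D → - C .] }  — reduce

Every state is either a pure shift/goto state or contains exactly one complete item and nothing to shift — no conflicts. The grammar is LR(0).

Answer: Yes, the grammar is LR(0)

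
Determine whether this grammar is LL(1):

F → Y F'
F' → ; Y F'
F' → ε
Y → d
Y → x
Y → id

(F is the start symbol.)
Yes, the grammar is LL(1).

Relevant sets:
  FOLLOW(F') = { $ }

For F':
  PREDICT(F' → ';' Y F') = { ';' }
  PREDICT(F' → ε) = { $ }
For Y:
  PREDICT(Y → d) = { 'd' }
  PREDICT(Y → x) = { 'x' }
  PREDICT(Y → id) = { 'id' }
F has a single production, so nothing to check there.

All predict sets are disjoint. The grammar IS LL(1).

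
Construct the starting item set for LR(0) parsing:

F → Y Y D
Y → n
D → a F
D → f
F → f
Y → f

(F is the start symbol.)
{ [F → . Y Y D], [F → . f], [F' → . F], [Y → . f], [Y → . n] }

First, augment the grammar with F' → F
I₀ = CLOSURE({ [F' → . F] }):
  [F' → . F] has the dot before F: add [F → . Y Y D], [F → . f]
  [F → . Y Y D] has the dot before Y: add [Y → . n], [Y → . f]
No further items can be added.

I₀ = { [F → . Y Y D], [F → . f], [F' → . F], [Y → . f], [Y → . n] }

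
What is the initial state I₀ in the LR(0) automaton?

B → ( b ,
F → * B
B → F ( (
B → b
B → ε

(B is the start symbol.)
First, augment the grammar with B' → B
I₀ = CLOSURE({ [B' → . B] }):
  [B' → . B] has the dot before B: add [B → . ( b ,], [B → . F ( (], [B → . b], [B → .]
  [B → . F ( (] has the dot before F: add [F → . * B]
No further items can be added.

I₀ = { [B → . ( b ,], [B → . F ( (], [B → . b], [B → .], [B' → . B], [F → . * B] }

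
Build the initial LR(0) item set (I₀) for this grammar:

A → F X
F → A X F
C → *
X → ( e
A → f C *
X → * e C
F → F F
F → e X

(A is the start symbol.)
First, augment the grammar with A' → A
I₀ = CLOSURE({ [A' → . A] }):
  [A' → . A] has the dot before A: add [A → . F X], [A → . f C *]
  [A → . F X] has the dot before F: add [F → . A X F], [F → . F F], [F → . e X]
No further items can be added.

I₀ = { [A → . F X], [A → . f C *], [A' → . A], [F → . A X F], [F → . F F], [F → . e X] }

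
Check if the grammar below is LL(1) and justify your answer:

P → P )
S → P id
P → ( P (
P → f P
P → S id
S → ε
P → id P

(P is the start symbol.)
Relevant sets:
  FIRST(P) = { '(', 'f', 'id' }
  FIRST(S) = { '(', 'f', 'id', ε }
  FOLLOW(S) = { 'id' }

For P:
  PREDICT(P → P ')') = { '(', 'f', 'id' }
  PREDICT(P → '(' P '(') = { '(' }
  PREDICT(P → f P) = { 'f' }
  PREDICT(P → S id) = { '(', 'f', 'id' }
  PREDICT(P → id P) = { 'id' }
For S:
  PREDICT(S → P id) = { '(', 'f', 'id' }
  PREDICT(S → ε) = { 'id' }

Conflict found: Predict set conflict for P: { '(' }
The grammar is NOT LL(1).

Answer: No. Predict set conflict for P: { '(' }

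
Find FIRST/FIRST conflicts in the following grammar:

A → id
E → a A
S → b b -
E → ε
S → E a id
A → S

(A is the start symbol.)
No FIRST/FIRST conflicts.

FIRST sets of the non-terminals at (or reachable through a nullable prefix from) the front of some alternative:
  FIRST(S) = { 'a', 'b' }
  FIRST(E) = { 'a', ε }

Productions for A:
  A → id: FIRST = { 'id' }
  A → S: FIRST = { 'a', 'b' }
Productions for E:
  E → a A: FIRST = { 'a' }
  E → ε: FIRST = { ε }
Productions for S:
  S → b b -: FIRST = { 'b' }
  S → E a id: FIRST = { 'a' }

All alternatives of each non-terminal have pairwise disjoint FIRST sets.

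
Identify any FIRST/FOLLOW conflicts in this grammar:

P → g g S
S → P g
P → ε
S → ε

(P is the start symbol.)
Nullable non-terminals: P, S.
FIRST sets used below: FIRST(P) = { 'g', ε }

P: nullable alternative(s) P → ε; FOLLOW(P) = { $, 'g' }
  P → g g S: FIRST \ {ε} = { 'g' } — overlaps FOLLOW(P) on { 'g' }: CONFLICT
  P → ε: FIRST \ {ε} = { } — this is the only nullable alternative, skip

S: nullable alternative(s) S → ε; FOLLOW(S) = { $, 'g' }
  S → P g: FIRST \ {ε} = { 'g' } — overlaps FOLLOW(S) on { 'g' }: CONFLICT
  S → ε: FIRST \ {ε} = { } — this is the only nullable alternative, skip

So the grammar has 2 FIRST/FOLLOW conflicts (marked CONFLICT above).

Answer: Yes. P → g g S with FOLLOW(P) on { 'g' }; S → P g with FOLLOW(S) on { 'g' }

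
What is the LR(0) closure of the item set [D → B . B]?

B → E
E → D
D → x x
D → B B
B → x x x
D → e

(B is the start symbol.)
{ [B → . E], [B → . x x x], [D → . B B], [D → . e], [D → . x x], [D → B . B], [E → . D] }

Start with: [D → B . B]
  [D → B . B] has the dot before B: add [B → . E], [B → . x x x]
  [B → . E] has the dot before E: add [E → . D]
  [E → . D] has the dot before D: add [D → . x x], [D → . B B], [D → . e]
No further items can be added.

CLOSURE = { [B → . E], [B → . x x x], [D → . B B], [D → . e], [D → . x x], [D → B . B], [E → . D] }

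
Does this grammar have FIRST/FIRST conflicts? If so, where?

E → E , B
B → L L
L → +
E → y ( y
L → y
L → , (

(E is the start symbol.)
Yes. E → E ',' B / E → y '(' y on { 'y' }

A FIRST/FIRST conflict occurs when two productions N → α and N → β for the same non-terminal have FIRST(α) ∩ FIRST(β) ≠ ∅ (with ε ∈ FIRST of a nullable right-hand side, so two nullable alternatives also conflict).

FIRST sets of the non-terminals at (or reachable through a nullable prefix from) the front of some alternative:
  FIRST(E) = { 'y' }

Productions for E:
  E → E , B: FIRST = { 'y' }
  E → y ( y: FIRST = { 'y' }
Productions for L:
  L → +: FIRST = { '+' }
  L → y: FIRST = { 'y' }
  L → , (: FIRST = { ',' }
B has only one production, so no FIRST/FIRST conflict is possible there.

Conflict for E: E → E , B and E → y ( y
  Overlap: { 'y' }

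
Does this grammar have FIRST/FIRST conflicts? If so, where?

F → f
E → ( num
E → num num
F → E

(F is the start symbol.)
No FIRST/FIRST conflicts.

FIRST sets of the non-terminals at (or reachable through a nullable prefix from) the front of some alternative:
  FIRST(E) = { '(', 'num' }

Productions for F:
  F → f: FIRST = { 'f' }
  F → E: FIRST = { '(', 'num' }
Productions for E:
  E → ( num: FIRST = { '(' }
  E → num num: FIRST = { 'num' }

All alternatives of each non-terminal have pairwise disjoint FIRST sets.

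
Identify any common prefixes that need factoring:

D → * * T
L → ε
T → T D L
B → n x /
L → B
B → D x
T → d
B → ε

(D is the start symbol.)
No, left-factoring is not needed

Left-factoring is needed when two productions for the same non-terminal
share a common prefix on the right-hand side.

Productions for L:
  L → ε
  L → B
Productions for T:
  T → T D L
  T → d
Productions for B:
  B → n x /
  B → D x
  B → ε

No common prefixes found.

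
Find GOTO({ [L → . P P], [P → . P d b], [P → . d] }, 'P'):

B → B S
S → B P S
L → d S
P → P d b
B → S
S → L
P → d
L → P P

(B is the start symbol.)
{ [L → P . P], [P → . P d b], [P → . d], [P → P . d b] }

GOTO(I, 'P') = CLOSURE({ [A → αX.β] : [A → α.Xβ] ∈ I, X = 'P' })

Items with dot before 'P', with the dot advanced:
  [L → . P P] → [L → P . P]
  [P → . P d b] → [P → P . d b]
Closure of the advanced items:
  [L → P . P] has the dot before P: add [P → . P d b], [P → . d]

GOTO = { [L → P . P], [P → . P d b], [P → . d], [P → P . d b] }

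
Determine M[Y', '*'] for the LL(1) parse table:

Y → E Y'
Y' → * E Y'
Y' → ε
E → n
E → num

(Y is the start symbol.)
Y' → * E Y'

To find M[Y', '*'], we find productions for Y' where '*' is in the predict set (PREDICT(N → α) = (FIRST(α) \ {ε}) ∪ (FOLLOW(N) if α ⇒* ε)).

Relevant sets:
  FOLLOW(Y') = { $ }

Y' → * E Y': PREDICT = { '*' }
  '*' is in predict set, so this production goes in M[Y', '*']
Y' → ε: PREDICT = { $ }

M[Y', '*'] = Y' → * E Y'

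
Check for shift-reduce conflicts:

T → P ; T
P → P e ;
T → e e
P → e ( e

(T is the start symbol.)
Augment with T' → T and build the canonical LR(0) collection (I0 = CLOSURE({[T' → . T]}), then GOTO on every symbol after a dot until no new states appear). It has 11 states:
  I0: { [P → . P e ;], [P → . e ( e], [T → . P ; T], [T → . e e], [T' → . T] }  — shift
  I1: { [P → P . e ;], [T → P . ; T] }  — shift
  I2: { [T' → T .] }  — accept
  I3: { [P → e . ( e], [T → e . e] }  — shift
  I4: { [P → e ( . e] }  — shift
  I5: { [T → e e .] }  — reduce
  I6: { [P → e ( e .] }  — reduce
  I7: { [P → . P e ;], [P → . e ( e], [T → . P ; T], [T → . e e], [T → P ; . T] }  — shift
  I8: { [P → P e . ;] }  — shift
  I9: { [P → P e ; .] }  — reduce
  I10: { [T → P ; T .] }  — reduce

No state contains both a complete item and a shift item.

Answer: No shift-reduce conflicts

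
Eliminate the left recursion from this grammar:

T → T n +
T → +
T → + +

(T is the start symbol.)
T is directly left-recursive. The standard transformation for
  A → A α₁ | ... | A α_m | β₁ | ... | β_n
is
  A  → β₁ A' | ... | β_n A'
  A' → α₁ A' | ... | α_m A' | ε

T → + becomes T → + T'
T → + + becomes T → + + T'
T → T n + becomes T' → n + T'
Add T' → ε

Resulting grammar:
T → + T'
T → + + T'
T' → n + T'
T' → ε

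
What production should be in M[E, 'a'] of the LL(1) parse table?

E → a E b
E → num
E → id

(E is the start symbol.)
E → a E b

To find M[E, 'a'], we find productions for E where 'a' is in the predict set (PREDICT(N → α) = (FIRST(α) \ {ε}) ∪ (FOLLOW(N) if α ⇒* ε)).

E → a E b: PREDICT = { 'a' }
  'a' is in predict set, so this production goes in M[E, 'a']
E → num: PREDICT = { 'num' }
E → id: PREDICT = { 'id' }

M[E, 'a'] = E → a E b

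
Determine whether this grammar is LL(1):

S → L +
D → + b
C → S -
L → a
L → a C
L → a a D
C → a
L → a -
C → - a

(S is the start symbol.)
No. Predict set conflict for C: { 'a' }

Relevant sets:
  FIRST(S) = { 'a' }

For C:
  PREDICT(C → S '-') = { 'a' }
  PREDICT(C → a) = { 'a' }
  PREDICT(C → '-' a) = { '-' }
For L:
  PREDICT(L → a) = { 'a' }
  PREDICT(L → a C) = { 'a' }
  PREDICT(L → a a D) = { 'a' }
  PREDICT(L → a '-') = { 'a' }
S, D have a single production, so nothing to check there.

Conflict found: Predict set conflict for C: { 'a' }
The grammar is NOT LL(1).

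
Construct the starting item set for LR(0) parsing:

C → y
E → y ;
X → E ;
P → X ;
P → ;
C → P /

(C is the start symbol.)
First, augment the grammar with C' → C
I₀ = CLOSURE({ [C' → . C] }):
  [C' → . C] has the dot before C: add [C → . y], [C → . P /]
  [C → . P /] has the dot before P: add [P → . X ;], [P → . ;]
  [P → . X ;] has the dot before X: add [X → . E ;]
  [X → . E ;] has the dot before E: add [E → . y ;]
No further items can be added.

I₀ = { [C → . P /], [C → . y], [C' → . C], [E → . y ;], [P → . ;], [P → . X ;], [X → . E ;] }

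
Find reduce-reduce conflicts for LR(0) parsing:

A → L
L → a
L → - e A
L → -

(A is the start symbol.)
No reduce-reduce conflicts

Augment with A' → A and build the canonical LR(0) collection (I0 = CLOSURE({[A' → . A]}), then GOTO on every symbol after a dot until no new states appear). It has 7 states:
  I0: { [A → . L], [A' → . A], [L → . - e A], [L → . -], [L → . a] }  — shift
  I1: { [L → - . e A], [L → - .] }  — shift, reduce
  I2: { [A' → A .] }  — accept
  I3: { [A → L .] }  — reduce
  I4: { [L → a .] }  — reduce
  I5: { [A → . L], [L → - e . A], [L → . - e A], [L → . -], [L → . a] }  — shift
  I6: { [L → - e A .] }  — reduce

No state contains more than one complete item.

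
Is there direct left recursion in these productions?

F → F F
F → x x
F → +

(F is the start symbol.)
Yes, F is left-recursive

F → F F: LEFT RECURSIVE (starts with F)
F → x x: starts with x
F → +: starts with '+'

The grammar has direct left recursion on: F.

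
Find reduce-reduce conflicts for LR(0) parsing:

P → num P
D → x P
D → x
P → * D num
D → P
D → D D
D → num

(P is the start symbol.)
Yes — I11: [D → num .] vs [P → * D num .]

Augment with P' → P and build the canonical LR(0) collection (I0 = CLOSURE({[P' → . P]}), then GOTO on every symbol after a dot until no new states appear). It has 12 states:
  I0: { [P → . * D num], [P → . num P], [P' → . P] }  — shift
  I1: { [D → . D D], [D → . P], [D → . num], [D → . x P], [D → . x], [P → * . D num], [P → . * D num], [P → . num P] }  — shift
  I2: { [P' → P .] }  — accept
  I3: { [P → . * D num], [P → . num P], [P → num . P] }  — shift
  I4: { [P → num P .] }  — reduce
  I5: { [D → . D D], [D → . P], [D → . num], [D → . x P], [D → . x], [D → D . D], [P → * D . num], [P → . * D num], [P → . num P] }  — shift
  I6: { [D → P .] }  — reduce
  I7: { [D → num .], [P → . * D num], [P → . num P], [P → num . P] }  — shift, reduce
  I8: { [D → x . P], [D → x .], [P → . * D num], [P → . num P] }  — shift, reduce
  I9: { [D → x P .] }  — reduce
  I10: { [D → . D D], [D → . P], [D → . num], [D → . x P], [D → . x], [D → D . D], [D → D D .], [P → . * D num], [P → . num P] }  — shift, reduce
  I11: { [D → num .], [P → * D num .], [P → . * D num], [P → . num P], [P → num . P] }  — shift, 2 reduces

I11 contains complete items [D → num .], [P → * D num .] — reduce-reduce conflict.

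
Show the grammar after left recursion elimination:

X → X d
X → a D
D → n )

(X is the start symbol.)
X → a D X'
X' → d X'
X' → ε
D → n )

X is directly left-recursive. The standard transformation for
  A → A α₁ | ... | A α_m | β₁ | ... | β_n
is
  A  → β₁ A' | ... | β_n A'
  A' → α₁ A' | ... | α_m A' | ε

X → a D becomes X → a D X'
X → X d becomes X' → d X'
Add X' → ε

Productions for other non-terminals are unchanged:
  D → n )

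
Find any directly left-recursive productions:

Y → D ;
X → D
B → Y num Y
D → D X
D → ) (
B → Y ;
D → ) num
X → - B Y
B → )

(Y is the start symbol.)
Yes, D is left-recursive

Direct left recursion occurs when N → N α for some non-terminal N (the right-hand side begins with the left-hand side itself).

Y → D ;: starts with D
X → D: starts with D
B → Y num Y: starts with Y
D → D X: LEFT RECURSIVE (starts with D)
D → ) (: starts with ')'
B → Y ;: starts with Y
D → ) num: starts with ')'
X → - B Y: starts with '-'
B → ): starts with ')'

The grammar has direct left recursion on: D.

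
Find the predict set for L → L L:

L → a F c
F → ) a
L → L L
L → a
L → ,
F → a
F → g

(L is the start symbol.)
{ ',', 'a' }

PREDICT(L → L L) = (FIRST(RHS) \ {ε}) ∪ (FOLLOW(L) if ε ∈ FIRST(RHS), i.e. RHS ⇒* ε)
FIRST(L) = { ',', 'a' }
FIRST(L L) = { ',', 'a' }
ε ∉ FIRST(L L), so FOLLOW(L) is not added.
PREDICT(L → L L) = { ',', 'a' }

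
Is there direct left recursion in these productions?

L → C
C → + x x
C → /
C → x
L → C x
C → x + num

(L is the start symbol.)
No direct left recursion

Direct left recursion occurs when N → N α for some non-terminal N (the right-hand side begins with the left-hand side itself).

L → C: starts with C
C → + x x: starts with '+'
C → /: starts with '/'
C → x: starts with x
L → C x: starts with C
C → x + num: starts with x

No direct left recursion found.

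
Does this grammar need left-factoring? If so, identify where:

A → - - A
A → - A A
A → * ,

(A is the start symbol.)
Left-factoring is needed when two productions for the same non-terminal
share a common prefix on the right-hand side.

Productions for A:
  A → - - A
  A → - A A
  A → * ,

Found common prefix '-' in productions for A

Answer: Yes, A has productions with common prefix '-'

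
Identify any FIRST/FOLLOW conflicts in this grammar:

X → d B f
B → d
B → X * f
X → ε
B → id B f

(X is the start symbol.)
A FIRST/FOLLOW conflict occurs when a non-terminal N has a nullable alternative N → β (β ⇒* ε) and another alternative N → α with FIRST(α) ∩ FOLLOW(N) ≠ ∅: on such a lookahead the parser cannot decide between expanding α and letting N vanish via β.

Nullable non-terminals: X.

X: nullable alternative(s) X → ε; FOLLOW(X) = { $, '*' }
  X → d B f: FIRST \ {ε} = { 'd' } — disjoint from FOLLOW(X)
  X → ε: FIRST \ {ε} = { } — this is the only nullable alternative, skip

B has no nullable alternative, so no FIRST/FOLLOW check is needed there.

No FIRST/FOLLOW conflicts found.

Answer: No FIRST/FOLLOW conflicts.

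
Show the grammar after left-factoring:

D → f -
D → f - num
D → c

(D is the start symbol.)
D → f - D'
D' → ε
D' → num
D → c

Left-factoring transforms A → αβ₁ | αβ₂ into A → αA' and A' → β₁ | β₂
(α is the longest common prefix among the alternatives). Repeat until
no nonterminal has two alternatives with a common prefix.

Round 1: D has alternatives sharing prefix 'f -'. Introduce D': D → f - D'
  Add: D' → ε
  Add: D' → num

No remaining common prefixes — done.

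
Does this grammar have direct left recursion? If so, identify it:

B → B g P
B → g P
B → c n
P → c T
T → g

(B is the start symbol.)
B → B g P: LEFT RECURSIVE (starts with B)
B → g P: starts with g
B → c n: starts with c
P → c T: starts with c
T → g: starts with g

The grammar has direct left recursion on: B.

Answer: Yes, B is left-recursive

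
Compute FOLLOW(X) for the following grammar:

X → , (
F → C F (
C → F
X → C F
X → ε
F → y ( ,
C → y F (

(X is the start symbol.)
{ $ }

X is the start symbol, so $ ∈ FOLLOW(X).
X does not occur on any right-hand side.

Taking the union: FOLLOW(X) = { $ }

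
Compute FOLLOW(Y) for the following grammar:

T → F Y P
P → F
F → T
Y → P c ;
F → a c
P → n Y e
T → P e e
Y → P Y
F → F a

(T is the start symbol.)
To compute FOLLOW(Y), find every occurrence of Y on a right-hand side N → α Y β: add FIRST(β) \ {ε}, and if β is empty or nullable also add FOLLOW(N). Iterate to a fixed point.

In T → F Y P: Y is followed by P, add FIRST(P) \ {ε} = { 'a', 'n' }
In P → n Y e: Y is followed by e, add FIRST(e) \ {ε} = { 'e' }
In Y → P Y: Y is at the end; this adds FOLLOW(Y) to itself — nothing new

Taking the union: FOLLOW(Y) = { 'a', 'e', 'n' }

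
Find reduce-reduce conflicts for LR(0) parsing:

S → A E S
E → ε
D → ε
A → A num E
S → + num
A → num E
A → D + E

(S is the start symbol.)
Augment with S' → S and build the canonical LR(0) collection (I0 = CLOSURE({[S' → . S]}), then GOTO on every symbol after a dot until no new states appear). It has 14 states:
  I0: { [A → . A num E], [A → . D + E], [A → . num E], [D → .], [S → . + num], [S → . A E S], [S' → . S] }  — shift, reduce
  I1: { [S → + . num] }  — shift
  I2: { [A → A . num E], [E → .], [S → A . E S] }  — shift, reduce
  I3: { [A → D . + E] }  — shift
  I4: { [S' → S .] }  — accept
  I5: { [A → num . E], [E → .] }  — reduce
  I6: { [A → num E .] }  — reduce
  I7: { [A → D + . E], [E → .] }  — reduce
  I8: { [A → D + E .] }  — reduce
  I9: { [A → . A num E], [A → . D + E], [A → . num E], [D → .], [S → . + num], [S → . A E S], [S → A E . S] }  — shift, reduce
  I10: { [A → A num . E], [E → .] }  — reduce
  I11: { [A → A num E .] }  — reduce
  I12: { [S → A E S .] }  — reduce
  I13: { [S → + num .] }  — reduce

No state contains more than one complete item.

Answer: No reduce-reduce conflicts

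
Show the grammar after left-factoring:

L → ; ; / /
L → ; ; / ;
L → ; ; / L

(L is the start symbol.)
L → ; ; / L'
L' → /
L' → ;
L' → L

Left-factoring transforms A → αβ₁ | αβ₂ into A → αA' and A' → β₁ | β₂
(α is the longest common prefix among the alternatives). Repeat until
no nonterminal has two alternatives with a common prefix.

Round 1: L has alternatives sharing prefix '; ; /'. Introduce L': L → ; ; / L'
  Add: L' → /
  Add: L' → ;
  Add: L' → L

No remaining common prefixes — done.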